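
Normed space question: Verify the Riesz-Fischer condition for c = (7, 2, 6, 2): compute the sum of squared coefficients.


sum |c_n|^2 = 7^2 + 2^2 + 6^2 + 2^2
= 49 + 4 + 36 + 4
= 93

93


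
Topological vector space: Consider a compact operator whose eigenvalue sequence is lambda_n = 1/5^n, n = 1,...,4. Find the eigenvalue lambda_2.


The eigenvalue formula gives lambda_2 = 1/5^2
= 1/25
= 0.0400

0.0400


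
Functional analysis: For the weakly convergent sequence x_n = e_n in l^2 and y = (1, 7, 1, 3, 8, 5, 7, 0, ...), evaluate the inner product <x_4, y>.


x_4 = e_4 is the standard basis vector with 1 in position 4.
<x_4, y> = y_4 = 3
As n -> infinity, <x_n, y> -> 0, confirming weak convergence of (x_n) to 0.

3


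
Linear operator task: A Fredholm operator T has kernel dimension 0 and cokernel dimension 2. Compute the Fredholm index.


The Fredholm index is defined as ind(T) = dim(ker T) - dim(coker T)
= 0 - 2
= -2

-2


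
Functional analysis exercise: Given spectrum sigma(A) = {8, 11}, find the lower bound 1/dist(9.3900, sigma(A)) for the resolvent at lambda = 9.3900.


dist(9.3900, {8, 11}) = min(|9.3900 - 8|, |9.3900 - 11|)
= min(1.3900, 1.6100) = 1.3900
Resolvent bound = 1/1.3900 = 0.7194

0.7194


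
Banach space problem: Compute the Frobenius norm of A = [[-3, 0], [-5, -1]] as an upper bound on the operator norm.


||A||_F^2 = sum a_ij^2
= (-3)^2 + 0^2 + (-5)^2 + (-1)^2
= 9 + 0 + 25 + 1 = 35
||A||_F = sqrt(35) = 5.9161

5.9161


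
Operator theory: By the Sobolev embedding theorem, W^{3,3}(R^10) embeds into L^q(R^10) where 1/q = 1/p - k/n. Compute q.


Using the Sobolev embedding formula: 1/q = 1/p - k/n
1/q = 1/3 - 3/10 = 1/30
q = 1/(1/30) = 30

30.0000


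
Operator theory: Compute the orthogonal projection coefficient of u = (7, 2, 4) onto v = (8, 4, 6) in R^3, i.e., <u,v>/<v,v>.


Computing <u,v> = 7*8 + 2*4 + 4*6 = 88
Computing <v,v> = 8^2 + 4^2 + 6^2 = 116
Projection coefficient = 88/116 = 0.7586

0.7586


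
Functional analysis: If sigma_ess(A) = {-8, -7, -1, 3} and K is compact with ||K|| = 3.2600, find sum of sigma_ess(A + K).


By Weyl's theorem, the essential spectrum is invariant under compact perturbations.
sigma_ess(A + K) = sigma_ess(A) = {-8, -7, -1, 3}
Sum = -8 + -7 + -1 + 3 = -13

-13


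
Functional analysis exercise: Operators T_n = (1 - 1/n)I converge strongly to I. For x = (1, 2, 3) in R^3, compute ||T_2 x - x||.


T_2 x - x = (1 - 1/2)x - x = -x/2
||x|| = sqrt(14) = 3.7417
||T_2 x - x|| = ||x||/2 = 3.7417/2 = 1.8708

1.8708


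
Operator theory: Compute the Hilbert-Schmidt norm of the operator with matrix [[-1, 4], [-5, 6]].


The Hilbert-Schmidt norm is sqrt(sum of squares of all entries).
Sum of squares = (-1)^2 + 4^2 + (-5)^2 + 6^2
= 1 + 16 + 25 + 36 = 78
||T||_HS = sqrt(78) = 8.8318

8.8318


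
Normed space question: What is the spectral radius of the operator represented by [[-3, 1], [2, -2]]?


For a 2x2 matrix, eigenvalues satisfy lambda^2 - (trace)*lambda + det = 0
trace = -3 + -2 = -5
det = -3*-2 - 1*2 = 4
discriminant = (-5)^2 - 4*(4) = 9
spectral radius = max |eigenvalue| = 4.0000

4.0000


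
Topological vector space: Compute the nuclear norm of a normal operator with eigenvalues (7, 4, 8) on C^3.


For a normal operator, singular values equal |eigenvalues|.
Trace norm = sum |lambda_i| = 7 + 4 + 8
= 19

19


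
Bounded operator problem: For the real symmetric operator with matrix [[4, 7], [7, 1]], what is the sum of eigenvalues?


For a self-adjoint (symmetric) matrix, the eigenvalues are real.
The sum of eigenvalues equals the trace of the matrix.
trace = 4 + 1 = 5

5


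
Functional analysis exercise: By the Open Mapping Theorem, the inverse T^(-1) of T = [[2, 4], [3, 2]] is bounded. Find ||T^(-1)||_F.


det(T) = 2*2 - 4*3 = -8
T^(-1) = (1/-8) * [[2, -4], [-3, 2]] = [[-0.2500, 0.5000], [0.3750, -0.2500]]
||T^(-1)||_F^2 = (-0.2500)^2 + 0.5000^2 + 0.3750^2 + (-0.2500)^2 = 0.5156
||T^(-1)||_F = sqrt(0.5156) = 0.7181

0.7181


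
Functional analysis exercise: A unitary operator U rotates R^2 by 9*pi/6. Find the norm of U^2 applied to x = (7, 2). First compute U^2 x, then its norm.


U is a rotation by theta = 9*pi/6
U^2 = rotation by 2*theta = 18*pi/6 = 6*pi/6 (mod 2*pi)
cos(6*pi/6) = -1.0000, sin(6*pi/6) = 0.0000
U^2 x = (-1.0000 * 7 - 0.0000 * 2, 0.0000 * 7 + -1.0000 * 2)
= (-7.0000, -2.0000)
||U^2 x|| = sqrt((-7.0000)^2 + (-2.0000)^2) = sqrt(53.0000) = 7.2801

7.2801


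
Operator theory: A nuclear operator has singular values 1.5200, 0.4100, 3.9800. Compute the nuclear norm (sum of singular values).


The nuclear norm is the sum of all singular values.
||T||_1 = 1.5200 + 0.4100 + 3.9800
= 5.9100

5.9100


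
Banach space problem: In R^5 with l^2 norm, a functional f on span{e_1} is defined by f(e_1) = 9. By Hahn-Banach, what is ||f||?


The norm of f is given by ||f|| = sup_{||x||=1} |f(x)|.
On span{e_1}, ||e_1|| = 1, so ||f|| = |f(e_1)| / ||e_1||
= |9| / 1 = 9.0000

9.0000


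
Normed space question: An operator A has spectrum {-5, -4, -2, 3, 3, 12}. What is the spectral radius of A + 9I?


Spectrum of A + 9I = {4, 5, 7, 12, 12, 21}
Spectral radius = max |lambda| over the shifted spectrum
= max(4, 5, 7, 12, 12, 21) = 21

21


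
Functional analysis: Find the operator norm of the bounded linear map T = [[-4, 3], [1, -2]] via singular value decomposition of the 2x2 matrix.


A^T A = [[17, -14], [-14, 13]]
trace(A^T A) = 30, det(A^T A) = 25
discriminant = 30^2 - 4*25 = 800
Largest eigenvalue of A^T A = (trace + sqrt(disc))/2 = 29.1421
||T|| = sqrt(29.1421) = 5.3983

5.3983


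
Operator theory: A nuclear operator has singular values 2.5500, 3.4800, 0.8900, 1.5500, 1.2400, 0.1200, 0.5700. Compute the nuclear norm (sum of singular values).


The nuclear norm is the sum of all singular values.
||T||_1 = 2.5500 + 3.4800 + 0.8900 + 1.5500 + 1.2400 + 0.1200 + 0.5700
= 10.4000

10.4000


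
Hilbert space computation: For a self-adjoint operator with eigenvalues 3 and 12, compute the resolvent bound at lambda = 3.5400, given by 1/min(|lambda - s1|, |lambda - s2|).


dist(3.5400, {3, 12}) = min(|3.5400 - 3|, |3.5400 - 12|)
= min(0.5400, 8.4600) = 0.5400
Resolvent bound = 1/0.5400 = 1.8519

1.8519


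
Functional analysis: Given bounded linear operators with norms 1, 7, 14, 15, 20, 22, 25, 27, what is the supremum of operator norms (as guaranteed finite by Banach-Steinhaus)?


By the Uniform Boundedness Principle, the supremum of norms is finite.
sup_k ||T_k|| = max(1, 7, 14, 15, 20, 22, 25, 27) = 27

27


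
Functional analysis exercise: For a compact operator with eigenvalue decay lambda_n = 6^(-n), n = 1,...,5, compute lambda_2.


The eigenvalue formula gives lambda_2 = 1/6^2
= 1/36
= 0.0278

0.0278


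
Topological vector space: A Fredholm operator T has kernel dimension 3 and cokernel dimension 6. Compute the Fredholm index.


The Fredholm index is defined as ind(T) = dim(ker T) - dim(coker T)
= 3 - 6
= -3

-3


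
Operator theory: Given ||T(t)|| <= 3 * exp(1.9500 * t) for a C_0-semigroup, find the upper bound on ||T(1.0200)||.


||T(1.0200)|| <= 3 * exp(1.9500 * 1.0200)
= 3 * exp(1.9890)
= 3 * 7.3082
= 21.9247

21.9247


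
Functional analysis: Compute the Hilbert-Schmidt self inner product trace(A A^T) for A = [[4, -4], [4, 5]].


trace(A * A^T) = sum of squares of all entries
= 4^2 + (-4)^2 + 4^2 + 5^2
= 16 + 16 + 16 + 25
= 73

73


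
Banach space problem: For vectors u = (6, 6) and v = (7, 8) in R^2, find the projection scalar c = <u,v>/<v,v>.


Computing <u,v> = 6*7 + 6*8 = 90
Computing <v,v> = 7^2 + 8^2 = 113
Projection coefficient = 90/113 = 0.7965

0.7965


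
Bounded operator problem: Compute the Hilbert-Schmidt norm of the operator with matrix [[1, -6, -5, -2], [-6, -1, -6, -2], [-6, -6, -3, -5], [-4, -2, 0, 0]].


The Hilbert-Schmidt norm is sqrt(sum of squares of all entries).
Sum of squares = 1^2 + (-6)^2 + (-5)^2 + (-2)^2 + (-6)^2 + (-1)^2 + (-6)^2 + (-2)^2 + (-6)^2 + (-6)^2 + (-3)^2 + (-5)^2 + (-4)^2 + (-2)^2 + 0^2 + 0^2
= 1 + 36 + 25 + 4 + 36 + 1 + 36 + 4 + 36 + 36 + 9 + 25 + 16 + 4 + 0 + 0 = 269
||T||_HS = sqrt(269) = 16.4012

16.4012


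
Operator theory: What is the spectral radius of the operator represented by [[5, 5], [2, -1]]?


For a 2x2 matrix, eigenvalues satisfy lambda^2 - (trace)*lambda + det = 0
trace = 5 + -1 = 4
det = 5*-1 - 5*2 = -15
discriminant = 4^2 - 4*(-15) = 76
spectral radius = max |eigenvalue| = 6.3589

6.3589


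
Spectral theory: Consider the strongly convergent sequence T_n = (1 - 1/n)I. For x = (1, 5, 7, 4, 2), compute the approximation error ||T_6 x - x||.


T_6 x - x = (1 - 1/6)x - x = -x/6
||x|| = sqrt(95) = 9.7468
||T_6 x - x|| = ||x||/6 = 9.7468/6 = 1.6245

1.6245


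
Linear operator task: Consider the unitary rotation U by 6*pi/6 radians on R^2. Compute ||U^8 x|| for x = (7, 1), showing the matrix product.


U is a rotation by theta = 6*pi/6
U^8 = rotation by 8*theta = 48*pi/6 = 0*pi/6 (mod 2*pi)
cos(0*pi/6) = 1.0000, sin(0*pi/6) = 0.0000
U^8 x = (1.0000 * 7 - 0.0000 * 1, 0.0000 * 7 + 1.0000 * 1)
= (7.0000, 1.0000)
||U^8 x|| = sqrt(7.0000^2 + 1.0000^2) = sqrt(50.0000) = 7.0711

7.0711


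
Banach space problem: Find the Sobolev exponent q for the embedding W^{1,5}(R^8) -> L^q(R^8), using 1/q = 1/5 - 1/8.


Using the Sobolev embedding formula: 1/q = 1/p - k/n
1/q = 1/5 - 1/8 = 3/40
q = 1/(3/40) = 40/3 = 13.3333

13.3333


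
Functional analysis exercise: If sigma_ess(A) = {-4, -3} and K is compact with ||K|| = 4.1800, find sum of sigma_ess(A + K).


By Weyl's theorem, the essential spectrum is invariant under compact perturbations.
sigma_ess(A + K) = sigma_ess(A) = {-4, -3}
Sum = -4 + -3 = -7

-7


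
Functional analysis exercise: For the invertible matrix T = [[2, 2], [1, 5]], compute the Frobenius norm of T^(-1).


det(T) = 2*5 - 2*1 = 8
T^(-1) = (1/8) * [[5, -2], [-1, 2]] = [[0.6250, -0.2500], [-0.1250, 0.2500]]
||T^(-1)||_F^2 = 0.6250^2 + (-0.2500)^2 + (-0.1250)^2 + 0.2500^2 = 0.5312
||T^(-1)||_F = sqrt(0.5312) = 0.7289

0.7289


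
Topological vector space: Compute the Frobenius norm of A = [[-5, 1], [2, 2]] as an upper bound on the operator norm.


||A||_F^2 = sum a_ij^2
= (-5)^2 + 1^2 + 2^2 + 2^2
= 25 + 1 + 4 + 4 = 34
||A||_F = sqrt(34) = 5.8310

5.8310


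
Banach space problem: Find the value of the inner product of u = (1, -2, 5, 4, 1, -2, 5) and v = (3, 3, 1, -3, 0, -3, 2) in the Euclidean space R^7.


Computing the standard inner product <u, v> = sum u_i * v_i
= 1*3 + -2*3 + 5*1 + 4*-3 + 1*0 + -2*-3 + 5*2
= 3 + -6 + 5 + -12 + 0 + 6 + 10
= 6

6


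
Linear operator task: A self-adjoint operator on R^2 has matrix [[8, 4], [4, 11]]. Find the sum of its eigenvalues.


For a self-adjoint (symmetric) matrix, the eigenvalues are real.
The sum of eigenvalues equals the trace of the matrix.
trace = 8 + 11 = 19

19


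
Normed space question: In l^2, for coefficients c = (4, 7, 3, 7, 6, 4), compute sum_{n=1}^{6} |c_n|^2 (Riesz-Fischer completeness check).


sum |c_n|^2 = 4^2 + 7^2 + 3^2 + 7^2 + 6^2 + 4^2
= 16 + 49 + 9 + 49 + 36 + 16
= 175

175


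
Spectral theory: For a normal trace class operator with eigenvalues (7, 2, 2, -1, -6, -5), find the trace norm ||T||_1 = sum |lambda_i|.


For a normal operator, singular values equal |eigenvalues|.
Trace norm = sum |lambda_i| = 7 + 2 + 2 + 1 + 6 + 5
= 23

23


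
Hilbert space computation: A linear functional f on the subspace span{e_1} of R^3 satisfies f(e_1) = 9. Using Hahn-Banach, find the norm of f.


The norm of f is given by ||f|| = sup_{||x||=1} |f(x)|.
On span{e_1}, ||e_1|| = 1, so ||f|| = |f(e_1)| / ||e_1||
= |9| / 1 = 9.0000

9.0000


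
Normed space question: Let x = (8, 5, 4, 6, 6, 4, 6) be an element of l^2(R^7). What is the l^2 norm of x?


The l^2 norm = (sum |x_i|^2)^(1/2)
Sum of 2th powers = 64 + 25 + 16 + 36 + 36 + 16 + 36 = 229
||x||_2 = (229)^(1/2) = 15.1327

15.1327


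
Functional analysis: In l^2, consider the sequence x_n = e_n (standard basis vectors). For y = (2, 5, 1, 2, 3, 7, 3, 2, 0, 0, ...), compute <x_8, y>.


x_8 = e_8 is the standard basis vector with 1 in position 8.
<x_8, y> = y_8 = 2
As n -> infinity, <x_n, y> -> 0, confirming weak convergence of (x_n) to 0.

2


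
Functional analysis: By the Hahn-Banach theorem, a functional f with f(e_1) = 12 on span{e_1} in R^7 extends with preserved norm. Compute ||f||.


The norm of f is given by ||f|| = sup_{||x||=1} |f(x)|.
On span{e_1}, ||e_1|| = 1, so ||f|| = |f(e_1)| / ||e_1||
= |12| / 1 = 12.0000

12.0000


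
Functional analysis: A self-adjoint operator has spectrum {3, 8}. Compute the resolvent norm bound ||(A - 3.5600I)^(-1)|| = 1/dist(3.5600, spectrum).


dist(3.5600, {3, 8}) = min(|3.5600 - 3|, |3.5600 - 8|)
= min(0.5600, 4.4400) = 0.5600
Resolvent bound = 1/0.5600 = 1.7857

1.7857


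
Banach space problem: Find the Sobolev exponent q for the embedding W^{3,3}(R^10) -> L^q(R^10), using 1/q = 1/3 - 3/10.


Using the Sobolev embedding formula: 1/q = 1/p - k/n
1/q = 1/3 - 3/10 = 1/30
q = 1/(1/30) = 30

30.0000


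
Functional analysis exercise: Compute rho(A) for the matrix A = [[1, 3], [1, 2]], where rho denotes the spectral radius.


For a 2x2 matrix, eigenvalues satisfy lambda^2 - (trace)*lambda + det = 0
trace = 1 + 2 = 3
det = 1*2 - 3*1 = -1
discriminant = 3^2 - 4*(-1) = 13
spectral radius = max |eigenvalue| = 3.3028

3.3028


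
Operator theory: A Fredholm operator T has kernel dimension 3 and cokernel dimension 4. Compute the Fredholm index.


The Fredholm index is defined as ind(T) = dim(ker T) - dim(coker T)
= 3 - 4
= -1

-1


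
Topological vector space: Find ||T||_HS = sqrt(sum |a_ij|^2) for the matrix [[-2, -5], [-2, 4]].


The Hilbert-Schmidt norm is sqrt(sum of squares of all entries).
Sum of squares = (-2)^2 + (-5)^2 + (-2)^2 + 4^2
= 4 + 25 + 4 + 16 = 49
||T||_HS = sqrt(49) = 7.0000

7.0000


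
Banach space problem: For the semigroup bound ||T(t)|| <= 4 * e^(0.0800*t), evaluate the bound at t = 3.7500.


||T(3.7500)|| <= 4 * exp(0.0800 * 3.7500)
= 4 * exp(0.3000)
= 4 * 1.3499
= 5.3994

5.3994


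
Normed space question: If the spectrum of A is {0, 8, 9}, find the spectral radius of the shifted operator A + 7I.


Spectrum of A + 7I = {7, 15, 16}
Spectral radius = max |lambda| over the shifted spectrum
= max(7, 15, 16) = 16

16


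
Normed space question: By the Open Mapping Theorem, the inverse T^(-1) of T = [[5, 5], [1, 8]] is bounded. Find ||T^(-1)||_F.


det(T) = 5*8 - 5*1 = 35
T^(-1) = (1/35) * [[8, -5], [-1, 5]] = [[0.2286, -0.1429], [-0.0286, 0.1429]]
||T^(-1)||_F^2 = 0.2286^2 + (-0.1429)^2 + (-0.0286)^2 + 0.1429^2 = 0.0939
||T^(-1)||_F = sqrt(0.0939) = 0.3064

0.3064


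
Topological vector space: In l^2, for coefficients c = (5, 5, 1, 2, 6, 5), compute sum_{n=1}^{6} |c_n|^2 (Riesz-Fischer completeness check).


sum |c_n|^2 = 5^2 + 5^2 + 1^2 + 2^2 + 6^2 + 5^2
= 25 + 25 + 1 + 4 + 36 + 25
= 116

116


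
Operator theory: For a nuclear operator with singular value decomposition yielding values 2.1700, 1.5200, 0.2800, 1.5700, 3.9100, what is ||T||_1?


The nuclear norm is the sum of all singular values.
||T||_1 = 2.1700 + 1.5200 + 0.2800 + 1.5700 + 3.9100
= 9.4500

9.4500


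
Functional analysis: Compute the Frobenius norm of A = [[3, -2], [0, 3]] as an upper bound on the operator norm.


||A||_F^2 = sum a_ij^2
= 3^2 + (-2)^2 + 0^2 + 3^2
= 9 + 4 + 0 + 9 = 22
||A||_F = sqrt(22) = 4.6904

4.6904


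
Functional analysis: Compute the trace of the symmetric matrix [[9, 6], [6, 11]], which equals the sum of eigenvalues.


For a self-adjoint (symmetric) matrix, the eigenvalues are real.
The sum of eigenvalues equals the trace of the matrix.
trace = 9 + 11 = 20

20


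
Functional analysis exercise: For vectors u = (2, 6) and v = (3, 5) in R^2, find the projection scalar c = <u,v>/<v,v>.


Computing <u,v> = 2*3 + 6*5 = 36
Computing <v,v> = 3^2 + 5^2 = 34
Projection coefficient = 36/34 = 1.0588

1.0588


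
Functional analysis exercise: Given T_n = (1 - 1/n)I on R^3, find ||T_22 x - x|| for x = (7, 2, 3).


T_22 x - x = (1 - 1/22)x - x = -x/22
||x|| = sqrt(62) = 7.8740
||T_22 x - x|| = ||x||/22 = 7.8740/22 = 0.3579

0.3579


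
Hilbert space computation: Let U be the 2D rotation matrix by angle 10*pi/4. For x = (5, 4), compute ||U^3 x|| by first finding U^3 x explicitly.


U is a rotation by theta = 10*pi/4
U^3 = rotation by 3*theta = 30*pi/4 = 6*pi/4 (mod 2*pi)
cos(6*pi/4) = 0.0000, sin(6*pi/4) = -1.0000
U^3 x = (0.0000 * 5 - -1.0000 * 4, -1.0000 * 5 + 0.0000 * 4)
= (4.0000, -5.0000)
||U^3 x|| = sqrt(4.0000^2 + (-5.0000)^2) = sqrt(41.0000) = 6.4031

6.4031


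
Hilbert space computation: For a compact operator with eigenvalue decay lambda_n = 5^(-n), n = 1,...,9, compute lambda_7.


The eigenvalue formula gives lambda_7 = 1/5^7
= 1/78125
= 1.2800e-05

1.2800e-05


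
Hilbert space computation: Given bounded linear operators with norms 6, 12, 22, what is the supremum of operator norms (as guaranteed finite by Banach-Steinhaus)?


By the Uniform Boundedness Principle, the supremum of norms is finite.
sup_k ||T_k|| = max(6, 12, 22) = 22

22


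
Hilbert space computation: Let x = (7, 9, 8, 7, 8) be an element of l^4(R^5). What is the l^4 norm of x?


The l^4 norm = (sum |x_i|^4)^(1/4)
Sum of 4th powers = 2401 + 6561 + 4096 + 2401 + 4096 = 19555
||x||_4 = (19555)^(1/4) = 11.8254

11.8254


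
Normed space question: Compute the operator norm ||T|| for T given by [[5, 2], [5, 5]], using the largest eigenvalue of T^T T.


A^T A = [[50, 35], [35, 29]]
trace(A^T A) = 79, det(A^T A) = 225
discriminant = 79^2 - 4*225 = 5341
Largest eigenvalue of A^T A = (trace + sqrt(disc))/2 = 76.0411
||T|| = sqrt(76.0411) = 8.7202

8.7202


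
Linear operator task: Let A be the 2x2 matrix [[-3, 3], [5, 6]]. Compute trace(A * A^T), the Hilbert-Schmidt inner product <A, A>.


trace(A * A^T) = sum of squares of all entries
= (-3)^2 + 3^2 + 5^2 + 6^2
= 9 + 9 + 25 + 36
= 79

79


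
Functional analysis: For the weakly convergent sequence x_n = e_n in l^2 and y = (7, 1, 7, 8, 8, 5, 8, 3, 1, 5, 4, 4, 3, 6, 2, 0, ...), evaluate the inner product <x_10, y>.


x_10 = e_10 is the standard basis vector with 1 in position 10.
<x_10, y> = y_10 = 5
As n -> infinity, <x_n, y> -> 0, confirming weak convergence of (x_n) to 0.

5


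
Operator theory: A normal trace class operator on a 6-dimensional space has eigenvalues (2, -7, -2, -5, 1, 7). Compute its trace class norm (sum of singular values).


For a normal operator, singular values equal |eigenvalues|.
Trace norm = sum |lambda_i| = 2 + 7 + 2 + 5 + 1 + 7
= 24

24


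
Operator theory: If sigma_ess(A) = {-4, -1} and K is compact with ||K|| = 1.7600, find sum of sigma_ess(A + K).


By Weyl's theorem, the essential spectrum is invariant under compact perturbations.
sigma_ess(A + K) = sigma_ess(A) = {-4, -1}
Sum = -4 + -1 = -5

-5


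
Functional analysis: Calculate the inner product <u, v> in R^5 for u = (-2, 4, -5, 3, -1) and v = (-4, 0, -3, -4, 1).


Computing the standard inner product <u, v> = sum u_i * v_i
= -2*-4 + 4*0 + -5*-3 + 3*-4 + -1*1
= 8 + 0 + 15 + -12 + -1
= 10

10


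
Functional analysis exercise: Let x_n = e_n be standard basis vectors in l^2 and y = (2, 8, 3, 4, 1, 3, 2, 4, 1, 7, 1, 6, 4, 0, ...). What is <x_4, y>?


x_4 = e_4 is the standard basis vector with 1 in position 4.
<x_4, y> = y_4 = 4
As n -> infinity, <x_n, y> -> 0, confirming weak convergence of (x_n) to 0.

4


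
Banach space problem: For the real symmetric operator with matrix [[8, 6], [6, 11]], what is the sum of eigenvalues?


For a self-adjoint (symmetric) matrix, the eigenvalues are real.
The sum of eigenvalues equals the trace of the matrix.
trace = 8 + 11 = 19

19


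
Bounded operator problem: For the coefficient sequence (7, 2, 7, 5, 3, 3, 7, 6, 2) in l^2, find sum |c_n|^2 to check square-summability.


sum |c_n|^2 = 7^2 + 2^2 + 7^2 + 5^2 + 3^2 + 3^2 + 7^2 + 6^2 + 2^2
= 49 + 4 + 49 + 25 + 9 + 9 + 49 + 36 + 4
= 234

234


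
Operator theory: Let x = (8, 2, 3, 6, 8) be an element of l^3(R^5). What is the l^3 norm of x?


The l^3 norm = (sum |x_i|^3)^(1/3)
Sum of 3th powers = 512 + 8 + 27 + 216 + 512 = 1275
||x||_3 = (1275)^(1/3) = 10.8435

10.8435


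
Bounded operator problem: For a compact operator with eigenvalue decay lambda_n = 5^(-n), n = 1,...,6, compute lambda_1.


The eigenvalue formula gives lambda_1 = 1/5^1
= 1/5
= 0.2000

0.2000


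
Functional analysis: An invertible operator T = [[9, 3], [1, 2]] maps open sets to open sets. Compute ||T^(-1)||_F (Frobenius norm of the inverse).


det(T) = 9*2 - 3*1 = 15
T^(-1) = (1/15) * [[2, -3], [-1, 9]] = [[0.1333, -0.2000], [-0.0667, 0.6000]]
||T^(-1)||_F^2 = 0.1333^2 + (-0.2000)^2 + (-0.0667)^2 + 0.6000^2 = 0.4222
||T^(-1)||_F = sqrt(0.4222) = 0.6498

0.6498


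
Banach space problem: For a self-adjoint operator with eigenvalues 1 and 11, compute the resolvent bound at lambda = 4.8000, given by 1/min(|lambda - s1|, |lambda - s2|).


dist(4.8000, {1, 11}) = min(|4.8000 - 1|, |4.8000 - 11|)
= min(3.8000, 6.2000) = 3.8000
Resolvent bound = 1/3.8000 = 0.2632

0.2632


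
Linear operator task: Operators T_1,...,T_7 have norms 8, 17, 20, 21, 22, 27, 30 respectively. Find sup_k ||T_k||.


By the Uniform Boundedness Principle, the supremum of norms is finite.
sup_k ||T_k|| = max(8, 17, 20, 21, 22, 27, 30) = 30

30


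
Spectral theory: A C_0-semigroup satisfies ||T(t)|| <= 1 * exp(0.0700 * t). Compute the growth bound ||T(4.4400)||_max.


||T(4.4400)|| <= 1 * exp(0.0700 * 4.4400)
= 1 * exp(0.3108)
= 1 * 1.3645
= 1.3645

1.3645


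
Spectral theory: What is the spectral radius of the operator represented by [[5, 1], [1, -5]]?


For a 2x2 matrix, eigenvalues satisfy lambda^2 - (trace)*lambda + det = 0
trace = 5 + -5 = 0
det = 5*-5 - 1*1 = -26
discriminant = 0^2 - 4*(-26) = 104
spectral radius = max |eigenvalue| = 5.0990

5.0990


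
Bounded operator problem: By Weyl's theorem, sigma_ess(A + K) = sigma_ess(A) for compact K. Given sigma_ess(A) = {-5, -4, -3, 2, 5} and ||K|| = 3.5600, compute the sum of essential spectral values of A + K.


By Weyl's theorem, the essential spectrum is invariant under compact perturbations.
sigma_ess(A + K) = sigma_ess(A) = {-5, -4, -3, 2, 5}
Sum = -5 + -4 + -3 + 2 + 5 = -5

-5


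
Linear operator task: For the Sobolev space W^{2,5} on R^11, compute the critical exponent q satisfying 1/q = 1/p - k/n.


Using the Sobolev embedding formula: 1/q = 1/p - k/n
1/q = 1/5 - 2/11 = 1/55
q = 1/(1/55) = 55

55.0000


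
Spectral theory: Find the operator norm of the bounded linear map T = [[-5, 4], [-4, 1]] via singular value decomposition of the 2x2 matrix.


A^T A = [[41, -24], [-24, 17]]
trace(A^T A) = 58, det(A^T A) = 121
discriminant = 58^2 - 4*121 = 2880
Largest eigenvalue of A^T A = (trace + sqrt(disc))/2 = 55.8328
||T|| = sqrt(55.8328) = 7.4721

7.4721


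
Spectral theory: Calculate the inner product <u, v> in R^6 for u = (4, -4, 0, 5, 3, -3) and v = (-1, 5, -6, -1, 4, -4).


Computing the standard inner product <u, v> = sum u_i * v_i
= 4*-1 + -4*5 + 0*-6 + 5*-1 + 3*4 + -3*-4
= -4 + -20 + 0 + -5 + 12 + 12
= -5

-5


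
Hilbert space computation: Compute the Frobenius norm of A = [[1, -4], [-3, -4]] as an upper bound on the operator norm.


||A||_F^2 = sum a_ij^2
= 1^2 + (-4)^2 + (-3)^2 + (-4)^2
= 1 + 16 + 9 + 16 = 42
||A||_F = sqrt(42) = 6.4807

6.4807


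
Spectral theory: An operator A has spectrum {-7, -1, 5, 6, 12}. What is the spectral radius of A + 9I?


Spectrum of A + 9I = {2, 8, 14, 15, 21}
Spectral radius = max |lambda| over the shifted spectrum
= max(2, 8, 14, 15, 21) = 21

21


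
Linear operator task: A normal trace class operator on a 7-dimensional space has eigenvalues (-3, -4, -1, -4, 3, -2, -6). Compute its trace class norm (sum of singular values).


For a normal operator, singular values equal |eigenvalues|.
Trace norm = sum |lambda_i| = 3 + 4 + 1 + 4 + 3 + 2 + 6
= 23

23


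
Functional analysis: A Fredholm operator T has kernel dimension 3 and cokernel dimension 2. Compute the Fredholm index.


The Fredholm index is defined as ind(T) = dim(ker T) - dim(coker T)
= 3 - 2
= 1

1


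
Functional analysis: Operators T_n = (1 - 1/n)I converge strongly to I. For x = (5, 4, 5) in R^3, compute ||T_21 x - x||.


T_21 x - x = (1 - 1/21)x - x = -x/21
||x|| = sqrt(66) = 8.1240
||T_21 x - x|| = ||x||/21 = 8.1240/21 = 0.3869

0.3869


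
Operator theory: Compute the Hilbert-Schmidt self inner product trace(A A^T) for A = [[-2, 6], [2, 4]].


trace(A * A^T) = sum of squares of all entries
= (-2)^2 + 6^2 + 2^2 + 4^2
= 4 + 36 + 4 + 16
= 60

60


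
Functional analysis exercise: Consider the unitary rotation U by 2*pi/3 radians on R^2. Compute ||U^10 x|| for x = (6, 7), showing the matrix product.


U is a rotation by theta = 2*pi/3
U^10 = rotation by 10*theta = 20*pi/3 = 2*pi/3 (mod 2*pi)
cos(2*pi/3) = -0.5000, sin(2*pi/3) = 0.8660
U^10 x = (-0.5000 * 6 - 0.8660 * 7, 0.8660 * 6 + -0.5000 * 7)
= (-9.0622, 1.6962)
||U^10 x|| = sqrt((-9.0622)^2 + 1.6962^2) = sqrt(85.0000) = 9.2195

9.2195


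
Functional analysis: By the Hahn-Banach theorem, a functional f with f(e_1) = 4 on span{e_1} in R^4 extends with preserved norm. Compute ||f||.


The norm of f is given by ||f|| = sup_{||x||=1} |f(x)|.
On span{e_1}, ||e_1|| = 1, so ||f|| = |f(e_1)| / ||e_1||
= |4| / 1 = 4.0000

4.0000


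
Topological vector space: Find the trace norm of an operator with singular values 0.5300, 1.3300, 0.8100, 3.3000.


The nuclear norm is the sum of all singular values.
||T||_1 = 0.5300 + 1.3300 + 0.8100 + 3.3000
= 5.9700

5.9700


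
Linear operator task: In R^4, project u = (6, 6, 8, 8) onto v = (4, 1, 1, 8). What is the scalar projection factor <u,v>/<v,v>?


Computing <u,v> = 6*4 + 6*1 + 8*1 + 8*8 = 102
Computing <v,v> = 4^2 + 1^2 + 1^2 + 8^2 = 82
Projection coefficient = 102/82 = 1.2439

1.2439


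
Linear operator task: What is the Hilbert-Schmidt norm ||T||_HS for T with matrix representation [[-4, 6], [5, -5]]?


The Hilbert-Schmidt norm is sqrt(sum of squares of all entries).
Sum of squares = (-4)^2 + 6^2 + 5^2 + (-5)^2
= 16 + 36 + 25 + 25 = 102
||T||_HS = sqrt(102) = 10.0995

10.0995


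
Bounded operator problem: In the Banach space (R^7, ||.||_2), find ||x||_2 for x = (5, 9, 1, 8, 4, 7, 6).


The l^2 norm = (sum |x_i|^2)^(1/2)
Sum of 2th powers = 25 + 81 + 1 + 64 + 16 + 49 + 36 = 272
||x||_2 = (272)^(1/2) = 16.4924

16.4924


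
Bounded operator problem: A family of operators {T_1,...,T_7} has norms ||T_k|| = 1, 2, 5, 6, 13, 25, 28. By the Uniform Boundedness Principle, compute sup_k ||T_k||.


By the Uniform Boundedness Principle, the supremum of norms is finite.
sup_k ||T_k|| = max(1, 2, 5, 6, 13, 25, 28) = 28

28


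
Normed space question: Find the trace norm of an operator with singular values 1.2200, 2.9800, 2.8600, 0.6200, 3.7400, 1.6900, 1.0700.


The nuclear norm is the sum of all singular values.
||T||_1 = 1.2200 + 2.9800 + 2.8600 + 0.6200 + 3.7400 + 1.6900 + 1.0700
= 14.1800

14.1800


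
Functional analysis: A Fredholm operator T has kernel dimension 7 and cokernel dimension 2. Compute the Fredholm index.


The Fredholm index is defined as ind(T) = dim(ker T) - dim(coker T)
= 7 - 2
= 5

5


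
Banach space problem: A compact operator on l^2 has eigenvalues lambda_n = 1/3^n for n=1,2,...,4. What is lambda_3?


The eigenvalue formula gives lambda_3 = 1/3^3
= 1/27
= 0.0370

0.0370


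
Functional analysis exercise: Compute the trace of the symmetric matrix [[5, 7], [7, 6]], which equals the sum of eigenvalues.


For a self-adjoint (symmetric) matrix, the eigenvalues are real.
The sum of eigenvalues equals the trace of the matrix.
trace = 5 + 6 = 11

11


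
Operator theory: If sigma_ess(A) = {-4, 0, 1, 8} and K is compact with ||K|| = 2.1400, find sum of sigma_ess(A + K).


By Weyl's theorem, the essential spectrum is invariant under compact perturbations.
sigma_ess(A + K) = sigma_ess(A) = {-4, 0, 1, 8}
Sum = -4 + 0 + 1 + 8 = 5

5


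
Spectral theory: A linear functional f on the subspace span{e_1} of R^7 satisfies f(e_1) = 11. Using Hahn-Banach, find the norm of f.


The norm of f is given by ||f|| = sup_{||x||=1} |f(x)|.
On span{e_1}, ||e_1|| = 1, so ||f|| = |f(e_1)| / ||e_1||
= |11| / 1 = 11.0000

11.0000


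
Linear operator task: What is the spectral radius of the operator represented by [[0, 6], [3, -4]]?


For a 2x2 matrix, eigenvalues satisfy lambda^2 - (trace)*lambda + det = 0
trace = 0 + -4 = -4
det = 0*-4 - 6*3 = -18
discriminant = (-4)^2 - 4*(-18) = 88
spectral radius = max |eigenvalue| = 6.6904

6.6904


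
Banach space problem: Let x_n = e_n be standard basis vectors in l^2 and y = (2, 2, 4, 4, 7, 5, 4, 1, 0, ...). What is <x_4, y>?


x_4 = e_4 is the standard basis vector with 1 in position 4.
<x_4, y> = y_4 = 4
As n -> infinity, <x_n, y> -> 0, confirming weak convergence of (x_n) to 0.

4


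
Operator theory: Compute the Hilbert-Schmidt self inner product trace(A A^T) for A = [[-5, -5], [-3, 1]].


trace(A * A^T) = sum of squares of all entries
= (-5)^2 + (-5)^2 + (-3)^2 + 1^2
= 25 + 25 + 9 + 1
= 60

60


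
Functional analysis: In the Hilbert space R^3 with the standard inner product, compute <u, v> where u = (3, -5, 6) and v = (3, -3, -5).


Computing the standard inner product <u, v> = sum u_i * v_i
= 3*3 + -5*-3 + 6*-5
= 9 + 15 + -30
= -6

-6


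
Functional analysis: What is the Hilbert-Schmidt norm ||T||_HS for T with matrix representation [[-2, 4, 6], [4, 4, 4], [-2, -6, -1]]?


The Hilbert-Schmidt norm is sqrt(sum of squares of all entries).
Sum of squares = (-2)^2 + 4^2 + 6^2 + 4^2 + 4^2 + 4^2 + (-2)^2 + (-6)^2 + (-1)^2
= 4 + 16 + 36 + 16 + 16 + 16 + 4 + 36 + 1 = 145
||T||_HS = sqrt(145) = 12.0416

12.0416


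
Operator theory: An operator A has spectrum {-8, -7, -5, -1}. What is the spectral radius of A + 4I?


Spectrum of A + 4I = {-4, -3, -1, 3}
Spectral radius = max |lambda| over the shifted spectrum
= max(4, 3, 1, 3) = 4

4


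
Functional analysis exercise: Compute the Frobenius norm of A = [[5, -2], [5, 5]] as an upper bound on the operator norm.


||A||_F^2 = sum a_ij^2
= 5^2 + (-2)^2 + 5^2 + 5^2
= 25 + 4 + 25 + 25 = 79
||A||_F = sqrt(79) = 8.8882

8.8882


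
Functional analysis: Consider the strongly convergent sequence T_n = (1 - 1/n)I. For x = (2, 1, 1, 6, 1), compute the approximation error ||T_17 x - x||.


T_17 x - x = (1 - 1/17)x - x = -x/17
||x|| = sqrt(43) = 6.5574
||T_17 x - x|| = ||x||/17 = 6.5574/17 = 0.3857

0.3857


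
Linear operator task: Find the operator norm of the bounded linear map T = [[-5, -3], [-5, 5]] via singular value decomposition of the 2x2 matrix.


A^T A = [[50, -10], [-10, 34]]
trace(A^T A) = 84, det(A^T A) = 1600
discriminant = 84^2 - 4*1600 = 656
Largest eigenvalue of A^T A = (trace + sqrt(disc))/2 = 54.8062
||T|| = sqrt(54.8062) = 7.4031

7.4031


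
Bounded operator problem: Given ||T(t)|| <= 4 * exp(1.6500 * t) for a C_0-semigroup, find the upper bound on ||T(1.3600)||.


||T(1.3600)|| <= 4 * exp(1.6500 * 1.3600)
= 4 * exp(2.2440)
= 4 * 9.4310
= 37.7239

37.7239


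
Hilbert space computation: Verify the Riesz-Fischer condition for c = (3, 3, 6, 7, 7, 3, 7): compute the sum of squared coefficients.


sum |c_n|^2 = 3^2 + 3^2 + 6^2 + 7^2 + 7^2 + 3^2 + 7^2
= 9 + 9 + 36 + 49 + 49 + 9 + 49
= 210

210


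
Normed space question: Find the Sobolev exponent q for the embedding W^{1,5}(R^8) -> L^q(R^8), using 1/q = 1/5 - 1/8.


Using the Sobolev embedding formula: 1/q = 1/p - k/n
1/q = 1/5 - 1/8 = 3/40
q = 1/(3/40) = 40/3 = 13.3333

13.3333


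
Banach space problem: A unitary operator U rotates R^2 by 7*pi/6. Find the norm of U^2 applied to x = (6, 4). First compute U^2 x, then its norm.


U is a rotation by theta = 7*pi/6
U^2 = rotation by 2*theta = 14*pi/6 = 2*pi/6 (mod 2*pi)
cos(2*pi/6) = 0.5000, sin(2*pi/6) = 0.8660
U^2 x = (0.5000 * 6 - 0.8660 * 4, 0.8660 * 6 + 0.5000 * 4)
= (-0.4641, 7.1962)
||U^2 x|| = sqrt((-0.4641)^2 + 7.1962^2) = sqrt(52.0000) = 7.2111

7.2111


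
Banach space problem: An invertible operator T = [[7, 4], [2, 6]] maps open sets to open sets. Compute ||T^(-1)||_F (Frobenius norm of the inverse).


det(T) = 7*6 - 4*2 = 34
T^(-1) = (1/34) * [[6, -4], [-2, 7]] = [[0.1765, -0.1176], [-0.0588, 0.2059]]
||T^(-1)||_F^2 = 0.1765^2 + (-0.1176)^2 + (-0.0588)^2 + 0.2059^2 = 0.0908
||T^(-1)||_F = sqrt(0.0908) = 0.3014

0.3014


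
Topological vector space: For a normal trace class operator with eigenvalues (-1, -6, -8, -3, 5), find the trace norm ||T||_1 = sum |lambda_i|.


For a normal operator, singular values equal |eigenvalues|.
Trace norm = sum |lambda_i| = 1 + 6 + 8 + 3 + 5
= 23

23


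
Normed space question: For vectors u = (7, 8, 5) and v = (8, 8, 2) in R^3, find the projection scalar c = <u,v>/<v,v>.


Computing <u,v> = 7*8 + 8*8 + 5*2 = 130
Computing <v,v> = 8^2 + 8^2 + 2^2 = 132
Projection coefficient = 130/132 = 0.9848

0.9848


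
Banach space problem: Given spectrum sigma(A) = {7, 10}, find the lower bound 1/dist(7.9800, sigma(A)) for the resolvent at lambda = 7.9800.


dist(7.9800, {7, 10}) = min(|7.9800 - 7|, |7.9800 - 10|)
= min(0.9800, 2.0200) = 0.9800
Resolvent bound = 1/0.9800 = 1.0204

1.0204


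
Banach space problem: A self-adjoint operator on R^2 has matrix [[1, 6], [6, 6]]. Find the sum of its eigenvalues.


For a self-adjoint (symmetric) matrix, the eigenvalues are real.
The sum of eigenvalues equals the trace of the matrix.
trace = 1 + 6 = 7

7


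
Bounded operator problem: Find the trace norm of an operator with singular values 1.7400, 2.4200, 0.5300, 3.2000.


The nuclear norm is the sum of all singular values.
||T||_1 = 1.7400 + 2.4200 + 0.5300 + 3.2000
= 7.8900

7.8900


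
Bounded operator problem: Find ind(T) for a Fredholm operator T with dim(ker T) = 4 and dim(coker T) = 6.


The Fredholm index is defined as ind(T) = dim(ker T) - dim(coker T)
= 4 - 6
= -2

-2


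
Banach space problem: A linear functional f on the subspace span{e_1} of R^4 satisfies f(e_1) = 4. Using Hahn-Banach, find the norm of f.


The norm of f is given by ||f|| = sup_{||x||=1} |f(x)|.
On span{e_1}, ||e_1|| = 1, so ||f|| = |f(e_1)| / ||e_1||
= |4| / 1 = 4.0000

4.0000


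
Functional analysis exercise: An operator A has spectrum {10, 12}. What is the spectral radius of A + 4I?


Spectrum of A + 4I = {14, 16}
Spectral radius = max |lambda| over the shifted spectrum
= max(14, 16) = 16

16


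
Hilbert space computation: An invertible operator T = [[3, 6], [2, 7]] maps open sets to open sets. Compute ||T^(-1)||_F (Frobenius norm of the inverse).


det(T) = 3*7 - 6*2 = 9
T^(-1) = (1/9) * [[7, -6], [-2, 3]] = [[0.7778, -0.6667], [-0.2222, 0.3333]]
||T^(-1)||_F^2 = 0.7778^2 + (-0.6667)^2 + (-0.2222)^2 + 0.3333^2 = 1.2099
||T^(-1)||_F = sqrt(1.2099) = 1.0999

1.0999


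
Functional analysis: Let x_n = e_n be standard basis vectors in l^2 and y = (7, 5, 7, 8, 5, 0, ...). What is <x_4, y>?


x_4 = e_4 is the standard basis vector with 1 in position 4.
<x_4, y> = y_4 = 8
As n -> infinity, <x_n, y> -> 0, confirming weak convergence of (x_n) to 0.

8


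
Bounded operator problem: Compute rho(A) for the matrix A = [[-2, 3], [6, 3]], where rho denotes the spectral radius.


For a 2x2 matrix, eigenvalues satisfy lambda^2 - (trace)*lambda + det = 0
trace = -2 + 3 = 1
det = -2*3 - 3*6 = -24
discriminant = 1^2 - 4*(-24) = 97
spectral radius = max |eigenvalue| = 5.4244

5.4244


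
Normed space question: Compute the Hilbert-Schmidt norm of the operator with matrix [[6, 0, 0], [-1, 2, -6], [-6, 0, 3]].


The Hilbert-Schmidt norm is sqrt(sum of squares of all entries).
Sum of squares = 6^2 + 0^2 + 0^2 + (-1)^2 + 2^2 + (-6)^2 + (-6)^2 + 0^2 + 3^2
= 36 + 0 + 0 + 1 + 4 + 36 + 36 + 0 + 9 = 122
||T||_HS = sqrt(122) = 11.0454

11.0454


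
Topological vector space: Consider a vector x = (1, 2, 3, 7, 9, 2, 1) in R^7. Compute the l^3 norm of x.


The l^3 norm = (sum |x_i|^3)^(1/3)
Sum of 3th powers = 1 + 8 + 27 + 343 + 729 + 8 + 1 = 1117
||x||_3 = (1117)^(1/3) = 10.3757

10.3757


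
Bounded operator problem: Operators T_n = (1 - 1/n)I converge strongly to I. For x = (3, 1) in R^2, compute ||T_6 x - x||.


T_6 x - x = (1 - 1/6)x - x = -x/6
||x|| = sqrt(10) = 3.1623
||T_6 x - x|| = ||x||/6 = 3.1623/6 = 0.5270

0.5270


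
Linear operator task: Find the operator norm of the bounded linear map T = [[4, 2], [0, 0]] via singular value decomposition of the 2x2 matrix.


A^T A = [[16, 8], [8, 4]]
trace(A^T A) = 20, det(A^T A) = 0
discriminant = 20^2 - 4*0 = 400
Largest eigenvalue of A^T A = (trace + sqrt(disc))/2 = 20.0000
||T|| = sqrt(20.0000) = 4.4721

4.4721


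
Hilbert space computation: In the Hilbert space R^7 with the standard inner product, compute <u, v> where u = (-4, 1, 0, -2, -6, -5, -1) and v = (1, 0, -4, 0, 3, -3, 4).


Computing the standard inner product <u, v> = sum u_i * v_i
= -4*1 + 1*0 + 0*-4 + -2*0 + -6*3 + -5*-3 + -1*4
= -4 + 0 + 0 + 0 + -18 + 15 + -4
= -11

-11


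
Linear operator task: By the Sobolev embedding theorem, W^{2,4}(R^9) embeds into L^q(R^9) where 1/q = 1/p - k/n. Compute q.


Using the Sobolev embedding formula: 1/q = 1/p - k/n
1/q = 1/4 - 2/9 = 1/36
q = 1/(1/36) = 36

36.0000


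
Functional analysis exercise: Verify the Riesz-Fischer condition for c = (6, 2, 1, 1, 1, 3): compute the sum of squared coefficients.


sum |c_n|^2 = 6^2 + 2^2 + 1^2 + 1^2 + 1^2 + 3^2
= 36 + 4 + 1 + 1 + 1 + 9
= 52

52


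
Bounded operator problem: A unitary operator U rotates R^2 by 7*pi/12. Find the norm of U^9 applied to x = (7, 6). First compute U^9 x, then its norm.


U is a rotation by theta = 7*pi/12
U^9 = rotation by 9*theta = 63*pi/12 = 15*pi/12 (mod 2*pi)
cos(15*pi/12) = -0.7071, sin(15*pi/12) = -0.7071
U^9 x = (-0.7071 * 7 - -0.7071 * 6, -0.7071 * 7 + -0.7071 * 6)
= (-0.7071, -9.1924)
||U^9 x|| = sqrt((-0.7071)^2 + (-9.1924)^2) = sqrt(85.0000) = 9.2195

9.2195


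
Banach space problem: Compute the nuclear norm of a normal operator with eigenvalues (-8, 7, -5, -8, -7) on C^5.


For a normal operator, singular values equal |eigenvalues|.
Trace norm = sum |lambda_i| = 8 + 7 + 5 + 8 + 7
= 35

35


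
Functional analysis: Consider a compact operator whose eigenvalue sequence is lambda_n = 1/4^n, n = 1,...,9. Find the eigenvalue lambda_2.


The eigenvalue formula gives lambda_2 = 1/4^2
= 1/16
= 0.0625

0.0625


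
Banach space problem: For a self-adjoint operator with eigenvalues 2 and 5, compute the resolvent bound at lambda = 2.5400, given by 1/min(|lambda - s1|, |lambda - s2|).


dist(2.5400, {2, 5}) = min(|2.5400 - 2|, |2.5400 - 5|)
= min(0.5400, 2.4600) = 0.5400
Resolvent bound = 1/0.5400 = 1.8519

1.8519


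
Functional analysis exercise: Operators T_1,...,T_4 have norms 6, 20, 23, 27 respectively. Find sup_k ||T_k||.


By the Uniform Boundedness Principle, the supremum of norms is finite.
sup_k ||T_k|| = max(6, 20, 23, 27) = 27

27


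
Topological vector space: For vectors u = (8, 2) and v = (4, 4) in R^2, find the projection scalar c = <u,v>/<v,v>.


Computing <u,v> = 8*4 + 2*4 = 40
Computing <v,v> = 4^2 + 4^2 = 32
Projection coefficient = 40/32 = 1.2500

1.2500


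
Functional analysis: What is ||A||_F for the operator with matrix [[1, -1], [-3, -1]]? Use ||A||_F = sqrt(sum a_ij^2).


||A||_F^2 = sum a_ij^2
= 1^2 + (-1)^2 + (-3)^2 + (-1)^2
= 1 + 1 + 9 + 1 = 12
||A||_F = sqrt(12) = 3.4641

3.4641


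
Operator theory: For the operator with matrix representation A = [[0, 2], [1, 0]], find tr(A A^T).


trace(A * A^T) = sum of squares of all entries
= 0^2 + 2^2 + 1^2 + 0^2
= 0 + 4 + 1 + 0
= 5

5
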